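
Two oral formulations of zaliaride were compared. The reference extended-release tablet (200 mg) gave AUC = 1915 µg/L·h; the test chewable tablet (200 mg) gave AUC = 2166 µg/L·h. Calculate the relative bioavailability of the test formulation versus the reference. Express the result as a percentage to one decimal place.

F_rel = 113.1%

F_rel = (AUC_test/D_test) / (AUC_ref/D_ref)
      = (2166/200) / (1915/200)
      = 10.83 / 9.575 = 1.1311 = 113.11%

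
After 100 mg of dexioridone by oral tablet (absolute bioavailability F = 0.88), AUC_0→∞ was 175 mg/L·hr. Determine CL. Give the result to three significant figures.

CL = 0.503 L/hr

CL = F × Dose / AUC_0→∞
   = 0.88 × 100 / 175 = 0.502857 L/hr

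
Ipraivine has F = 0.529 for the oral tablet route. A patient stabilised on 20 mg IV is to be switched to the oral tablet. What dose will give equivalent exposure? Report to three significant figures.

For equal systemic exposure: F × D_ev = D_iv
D_ev = D_iv / F = 20 / 0.529 = 37.8072 mg

D_oral = 37.8 mg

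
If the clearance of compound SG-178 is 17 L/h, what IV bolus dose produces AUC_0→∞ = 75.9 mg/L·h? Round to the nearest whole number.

Dose_iv = CL × AUC_0→∞
     = 17 × 75.9 = 1290.3 mg

Dose = 1290 mg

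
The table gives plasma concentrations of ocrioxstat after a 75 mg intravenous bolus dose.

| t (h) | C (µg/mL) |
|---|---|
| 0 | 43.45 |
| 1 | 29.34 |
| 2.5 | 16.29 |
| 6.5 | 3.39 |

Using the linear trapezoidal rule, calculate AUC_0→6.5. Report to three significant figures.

AUC = 110 µg/mL·h

Trapezoidal AUC_0→6.5:
  [0→1]: (43.45+29.34)/2 × 1 = 36.395
  [1→2.5]: (29.34+16.29)/2 × 1.5 = 34.2225
  [2.5→6.5]: (16.29+3.39)/2 × 4 = 39.36
  Sum = 109.9775 µg/mL·h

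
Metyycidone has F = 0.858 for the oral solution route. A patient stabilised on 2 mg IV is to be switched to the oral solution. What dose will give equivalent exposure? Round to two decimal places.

For equal systemic exposure: F × D_ev = D_iv
D_ev = D_iv / F = 2 / 0.858 = 2.331 mg

D_oral = 2.33 mg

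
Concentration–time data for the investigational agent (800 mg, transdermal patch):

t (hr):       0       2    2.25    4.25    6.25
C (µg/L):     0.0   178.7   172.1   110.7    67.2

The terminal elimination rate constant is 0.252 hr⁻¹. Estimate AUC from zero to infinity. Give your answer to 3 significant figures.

AUC = 950 µg/L·hr

Trapezoidal AUC_0→6.25:
  [0→2]: (0.0+178.7)/2 × 2 = 178.7
  [2→2.25]: (178.7+172.1)/2 × 0.25 = 43.85
  [2.25→4.25]: (172.1+110.7)/2 × 2 = 282.8
  [4.25→6.25]: (110.7+67.2)/2 × 2 = 177.9
  Sum = 683.25 µg/L·hr
Extrapolated tail: C_last / k_e = 67.2 / 0.252 = 266.667
AUC_0→∞ = 683.25 + 266.667 = 949.917 µg/L·hr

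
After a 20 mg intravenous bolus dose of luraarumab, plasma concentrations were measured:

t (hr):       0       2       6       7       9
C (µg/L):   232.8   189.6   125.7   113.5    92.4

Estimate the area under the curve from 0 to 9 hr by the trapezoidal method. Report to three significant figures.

Trapezoidal AUC_0→9:
  [0→2]: (232.8+189.6)/2 × 2 = 422.4
  [2→6]: (189.6+125.7)/2 × 4 = 630.6
  [6→7]: (125.7+113.5)/2 × 1 = 119.6
  [7→9]: (113.5+92.4)/2 × 2 = 205.9
  Sum = 1378.5 µg/L·hr

AUC = 1380 µg/L·hr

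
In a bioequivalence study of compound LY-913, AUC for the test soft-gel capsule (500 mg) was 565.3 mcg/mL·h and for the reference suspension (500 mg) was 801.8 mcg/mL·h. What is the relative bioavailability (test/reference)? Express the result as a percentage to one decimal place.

F_rel = (AUC_test/D_test) / (AUC_ref/D_ref)
      = (565.3/500) / (801.8/500)
      = 1.1306 / 1.6036 = 0.7050 = 70.50%

F_rel = 70.5%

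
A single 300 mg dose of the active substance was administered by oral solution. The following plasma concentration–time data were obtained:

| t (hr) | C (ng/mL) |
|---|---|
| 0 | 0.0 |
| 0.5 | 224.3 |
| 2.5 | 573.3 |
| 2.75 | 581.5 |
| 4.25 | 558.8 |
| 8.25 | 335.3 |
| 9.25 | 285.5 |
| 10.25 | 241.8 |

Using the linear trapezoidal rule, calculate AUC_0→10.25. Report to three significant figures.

Trapezoidal AUC_0→10.25:
  [0→0.5]: (0.0+224.3)/2 × 0.5 = 56.075
  [0.5→2.5]: (224.3+573.3)/2 × 2 = 797.6
  [2.5→2.75]: (573.3+581.5)/2 × 0.25 = 144.35
  [2.75→4.25]: (581.5+558.8)/2 × 1.5 = 855.225
  [4.25→8.25]: (558.8+335.3)/2 × 4 = 1788.2
  [8.25→9.25]: (335.3+285.5)/2 × 1 = 310.4
  [9.25→10.25]: (285.5+241.8)/2 × 1 = 263.65
  Sum = 4215.5 ng/mL·hr

AUC = 4220 ng/mL·hr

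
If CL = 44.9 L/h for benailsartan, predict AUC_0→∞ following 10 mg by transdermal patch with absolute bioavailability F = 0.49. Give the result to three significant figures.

AUC_0→∞ = F × Dose / CL
        = 0.49 × 10 / 44.9 = 0.109131 mg/L·h

AUC = 0.109 mg/L·h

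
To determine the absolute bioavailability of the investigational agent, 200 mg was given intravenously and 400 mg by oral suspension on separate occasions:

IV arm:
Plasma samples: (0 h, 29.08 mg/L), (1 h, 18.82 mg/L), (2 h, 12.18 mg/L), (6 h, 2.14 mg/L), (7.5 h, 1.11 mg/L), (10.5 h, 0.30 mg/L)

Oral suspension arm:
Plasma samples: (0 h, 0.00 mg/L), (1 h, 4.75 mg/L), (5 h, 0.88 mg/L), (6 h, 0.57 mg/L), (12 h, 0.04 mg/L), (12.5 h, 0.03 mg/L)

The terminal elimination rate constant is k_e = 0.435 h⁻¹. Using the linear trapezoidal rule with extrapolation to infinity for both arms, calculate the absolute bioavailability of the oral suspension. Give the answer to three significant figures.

F = 0.111

Trapezoidal AUC_0→10.5 (IV):
  [0→1]: (29.08+18.82)/2 × 1 = 23.95
  [1→2]: (18.82+12.18)/2 × 1 = 15.5
  [2→6]: (12.18+2.14)/2 × 4 = 28.64
  [6→7.5]: (2.14+1.11)/2 × 1.5 = 2.4375
  [7.5→10.5]: (1.11+0.30)/2 × 3 = 2.115
  Sum = 72.6425 mg/L·h
IV tail: 0.30/0.435 = 0.690; AUC_iv,0→∞ = 72.6425 + 0.690 = 73.3325 mg/L·h
Trapezoidal AUC_0→12.5 (oral suspension):
  [0→1]: (0.00+4.75)/2 × 1 = 2.375
  [1→5]: (4.75+0.88)/2 × 4 = 11.26
  [5→6]: (0.88+0.57)/2 × 1 = 0.725
  [6→12]: (0.57+0.04)/2 × 6 = 1.83
  [12→12.5]: (0.04+0.03)/2 × 0.5 = 0.0175
  Sum = 16.2075 mg/L·h
oral suspension tail: 0.03/0.435 = 0.069; AUC_ev,0→∞ = 16.2075 + 0.069 = 16.2765 mg/L·h
F = (AUC_ev/D_ev)/(AUC_iv/D_iv) = (16.2765/400)/(73.3325/200) = 0.04069125/0.3666625 = 0.1110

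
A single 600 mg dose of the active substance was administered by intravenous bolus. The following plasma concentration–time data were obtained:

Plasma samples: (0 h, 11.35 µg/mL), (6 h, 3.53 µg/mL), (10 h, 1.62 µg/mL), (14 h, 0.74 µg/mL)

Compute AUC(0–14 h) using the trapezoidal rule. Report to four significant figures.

Trapezoidal AUC_0→14:
  [0→6]: (11.35+3.53)/2 × 6 = 44.64
  [6→10]: (3.53+1.62)/2 × 4 = 10.3
  [10→14]: (1.62+0.74)/2 × 4 = 4.72
  Sum = 59.66 µg/mL·h

AUC = 59.66 µg/mL·h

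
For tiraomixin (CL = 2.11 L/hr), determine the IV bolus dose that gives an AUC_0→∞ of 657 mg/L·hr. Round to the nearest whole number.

Dose_iv = CL × AUC_0→∞
     = 2.11 × 657 = 1386.27 mg

Dose = 1386 mg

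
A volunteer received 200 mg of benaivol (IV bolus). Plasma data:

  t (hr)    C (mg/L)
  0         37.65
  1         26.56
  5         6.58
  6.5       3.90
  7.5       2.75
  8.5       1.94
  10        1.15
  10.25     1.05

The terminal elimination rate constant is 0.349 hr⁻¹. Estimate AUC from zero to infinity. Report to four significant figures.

AUC = 117.5 mg/L·hr

Trapezoidal AUC_0→10.25:
  [0→1]: (37.65+26.56)/2 × 1 = 32.105
  [1→5]: (26.56+6.58)/2 × 4 = 66.28
  [5→6.5]: (6.58+3.90)/2 × 1.5 = 7.86
  [6.5→7.5]: (3.90+2.75)/2 × 1 = 3.325
  [7.5→8.5]: (2.75+1.94)/2 × 1 = 2.345
  [8.5→10]: (1.94+1.15)/2 × 1.5 = 2.3175
  [10→10.25]: (1.15+1.05)/2 × 0.25 = 0.275
  Sum = 114.5075 mg/L·hr
Extrapolated tail: C_last / k_e = 1.05 / 0.349 = 3.009
AUC_0→∞ = 114.5075 + 3.009 = 117.5165 mg/L·hr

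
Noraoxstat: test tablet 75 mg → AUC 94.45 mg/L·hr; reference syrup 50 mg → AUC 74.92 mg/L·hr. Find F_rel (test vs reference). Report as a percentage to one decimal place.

F_rel = (AUC_test/D_test) / (AUC_ref/D_ref)
      = (94.45/75) / (74.92/50)
      = 1.25933 / 1.4984 = 0.8404 = 84.04%

F_rel = 84.0%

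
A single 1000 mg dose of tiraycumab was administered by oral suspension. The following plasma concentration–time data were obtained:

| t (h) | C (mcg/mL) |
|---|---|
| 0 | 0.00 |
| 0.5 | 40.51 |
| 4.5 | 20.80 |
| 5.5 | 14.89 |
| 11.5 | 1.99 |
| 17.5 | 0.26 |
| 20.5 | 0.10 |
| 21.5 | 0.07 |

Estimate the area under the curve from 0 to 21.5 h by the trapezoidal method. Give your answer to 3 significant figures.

Trapezoidal AUC_0→21.5:
  [0→0.5]: (0.00+40.51)/2 × 0.5 = 10.1275
  [0.5→4.5]: (40.51+20.80)/2 × 4 = 122.62
  [4.5→5.5]: (20.80+14.89)/2 × 1 = 17.845
  [5.5→11.5]: (14.89+1.99)/2 × 6 = 50.64
  [11.5→17.5]: (1.99+0.26)/2 × 6 = 6.75
  [17.5→20.5]: (0.26+0.10)/2 × 3 = 0.54
  [20.5→21.5]: (0.10+0.07)/2 × 1 = 0.085
  Sum = 208.6075 mcg/mL·h

AUC = 209 mcg/mL·h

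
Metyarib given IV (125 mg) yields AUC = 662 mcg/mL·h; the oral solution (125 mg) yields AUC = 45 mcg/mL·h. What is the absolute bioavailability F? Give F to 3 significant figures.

F = (AUC_ev / D_ev) / (AUC_iv / D_iv)
  = (45/125) / (662/125)
  = 0.36 / 5.296 = 0.0680

F = 0.0680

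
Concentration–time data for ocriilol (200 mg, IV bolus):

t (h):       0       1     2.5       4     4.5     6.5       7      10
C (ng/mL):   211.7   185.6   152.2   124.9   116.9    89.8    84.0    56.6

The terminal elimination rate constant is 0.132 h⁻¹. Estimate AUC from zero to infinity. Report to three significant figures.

AUC = 1610 ng/mL·h

Trapezoidal AUC_0→10:
  [0→1]: (211.7+185.6)/2 × 1 = 198.65
  [1→2.5]: (185.6+152.2)/2 × 1.5 = 253.35
  [2.5→4]: (152.2+124.9)/2 × 1.5 = 207.825
  [4→4.5]: (124.9+116.9)/2 × 0.5 = 60.45
  [4.5→6.5]: (116.9+89.8)/2 × 2 = 206.7
  [6.5→7]: (89.8+84.0)/2 × 0.5 = 43.45
  [7→10]: (84.0+56.6)/2 × 3 = 210.9
  Sum = 1181.325 ng/mL·h
Extrapolated tail: C_last / k_e = 56.6 / 0.132 = 428.788
AUC_0→∞ = 1181.325 + 428.788 = 1610.113 ng/mL·h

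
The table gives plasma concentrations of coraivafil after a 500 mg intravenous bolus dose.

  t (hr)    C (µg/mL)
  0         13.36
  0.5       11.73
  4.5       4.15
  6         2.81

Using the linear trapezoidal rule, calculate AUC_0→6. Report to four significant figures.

Trapezoidal AUC_0→6:
  [0→0.5]: (13.36+11.73)/2 × 0.5 = 6.2725
  [0.5→4.5]: (11.73+4.15)/2 × 4 = 31.76
  [4.5→6]: (4.15+2.81)/2 × 1.5 = 5.22
  Sum = 43.2525 µg/mL·hr

AUC = 43.25 µg/mL·hr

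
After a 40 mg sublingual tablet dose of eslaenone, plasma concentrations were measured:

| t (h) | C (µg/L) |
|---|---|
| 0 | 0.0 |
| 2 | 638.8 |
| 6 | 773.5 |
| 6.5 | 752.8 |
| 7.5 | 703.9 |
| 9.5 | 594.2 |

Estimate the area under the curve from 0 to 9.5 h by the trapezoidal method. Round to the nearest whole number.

AUC = 5871 µg/L·h

Trapezoidal AUC_0→9.5:
  [0→2]: (0.0+638.8)/2 × 2 = 638.8
  [2→6]: (638.8+773.5)/2 × 4 = 2824.6
  [6→6.5]: (773.5+752.8)/2 × 0.5 = 381.575
  [6.5→7.5]: (752.8+703.9)/2 × 1 = 728.35
  [7.5→9.5]: (703.9+594.2)/2 × 2 = 1298.1
  Sum = 5871.425 µg/L·h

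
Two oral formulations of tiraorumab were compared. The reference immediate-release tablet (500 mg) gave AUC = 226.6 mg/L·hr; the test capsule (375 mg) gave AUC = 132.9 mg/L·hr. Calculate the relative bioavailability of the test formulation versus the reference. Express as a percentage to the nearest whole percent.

F_rel = (AUC_test/D_test) / (AUC_ref/D_ref)
      = (132.9/375) / (226.6/500)
      = 0.3544 / 0.4532 = 0.7820 = 78.20%

F_rel = 78%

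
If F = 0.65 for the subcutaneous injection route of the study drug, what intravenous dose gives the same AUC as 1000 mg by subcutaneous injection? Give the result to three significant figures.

Systemic exposure from an extravascular dose = F × D_ev, so the equivalent IV dose is F × D_ev.
D_iv = F × D_ev = 0.65 × 1000 = 650 mg

D_iv = 650 mg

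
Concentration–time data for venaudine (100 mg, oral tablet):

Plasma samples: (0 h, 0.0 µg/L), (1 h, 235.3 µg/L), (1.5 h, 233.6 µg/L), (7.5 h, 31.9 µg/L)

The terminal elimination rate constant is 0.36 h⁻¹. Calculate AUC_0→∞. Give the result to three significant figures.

Trapezoidal AUC_0→7.5:
  [0→1]: (0.0+235.3)/2 × 1 = 117.65
  [1→1.5]: (235.3+233.6)/2 × 0.5 = 117.225
  [1.5→7.5]: (233.6+31.9)/2 × 6 = 796.5
  Sum = 1031.375 µg/L·h
Extrapolated tail: C_last / k_e = 31.9 / 0.36 = 88.611
AUC_0→∞ = 1031.375 + 88.611 = 1119.986 µg/L·h

AUC = 1120 µg/L·h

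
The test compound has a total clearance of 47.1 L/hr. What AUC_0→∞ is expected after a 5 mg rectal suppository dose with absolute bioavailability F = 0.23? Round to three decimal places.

AUC = 0.024 mg/L·hr

AUC_0→∞ = F × Dose / CL
        = 0.23 × 5 / 47.1 = 0.0244161 mg/L·hr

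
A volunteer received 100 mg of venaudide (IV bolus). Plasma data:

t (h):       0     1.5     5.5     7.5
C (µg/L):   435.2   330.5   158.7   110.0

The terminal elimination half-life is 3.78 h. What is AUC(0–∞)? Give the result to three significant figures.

Trapezoidal AUC_0→7.5:
  [0→1.5]: (435.2+330.5)/2 × 1.5 = 574.275
  [1.5→5.5]: (330.5+158.7)/2 × 4 = 978.4
  [5.5→7.5]: (158.7+110.0)/2 × 2 = 268.7
  Sum = 1821.375 µg/L·h
k_e = ln2 / t½ = 0.693147 / 3.78 = 0.1834 h^-1
Extrapolated tail: C_last / k_e = 110.0 / 0.1834 = 599.782
AUC_0→∞ = 1821.375 + 599.782 = 2421.157 µg/L·h

AUC = 2420 µg/L·h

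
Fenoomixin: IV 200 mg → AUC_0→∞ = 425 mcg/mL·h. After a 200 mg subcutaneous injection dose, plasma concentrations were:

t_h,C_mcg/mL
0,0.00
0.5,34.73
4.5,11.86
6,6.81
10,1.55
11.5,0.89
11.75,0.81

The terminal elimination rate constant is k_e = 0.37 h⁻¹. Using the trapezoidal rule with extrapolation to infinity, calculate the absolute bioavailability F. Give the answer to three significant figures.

F = 0.322

Trapezoidal AUC_0→11.75 (subcutaneous injection):
  [0→0.5]: (0.00+34.73)/2 × 0.5 = 8.6825
  [0.5→4.5]: (34.73+11.86)/2 × 4 = 93.18
  [4.5→6]: (11.86+6.81)/2 × 1.5 = 14.0025
  [6→10]: (6.81+1.55)/2 × 4 = 16.72
  [10→11.5]: (1.55+0.89)/2 × 1.5 = 1.83
  [11.5→11.75]: (0.89+0.81)/2 × 0.25 = 0.2125
  Sum = 134.6275 mcg/mL·h
Tail: C_last/k_e = 0.81/0.37 = 2.189
AUC_0→∞ (subcutaneous injection) = 134.6275 + 2.189 = 136.8165 mcg/mL·h
F = (AUC_ev/D_ev)/(AUC_iv/D_iv) = (136.8165/200)/(425/200) = 0.6840825/2.125 = 0.3219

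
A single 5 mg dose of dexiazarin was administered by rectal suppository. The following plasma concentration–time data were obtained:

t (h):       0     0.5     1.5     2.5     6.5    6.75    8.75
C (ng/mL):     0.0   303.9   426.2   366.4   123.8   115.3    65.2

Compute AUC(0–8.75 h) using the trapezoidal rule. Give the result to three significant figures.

Trapezoidal AUC_0→8.75:
  [0→0.5]: (0.0+303.9)/2 × 0.5 = 75.975
  [0.5→1.5]: (303.9+426.2)/2 × 1 = 365.05
  [1.5→2.5]: (426.2+366.4)/2 × 1 = 396.3
  [2.5→6.5]: (366.4+123.8)/2 × 4 = 980.4
  [6.5→6.75]: (123.8+115.3)/2 × 0.25 = 29.8875
  [6.75→8.75]: (115.3+65.2)/2 × 2 = 180.5
  Sum = 2028.1125 ng/mL·h

AUC = 2030 ng/mL·h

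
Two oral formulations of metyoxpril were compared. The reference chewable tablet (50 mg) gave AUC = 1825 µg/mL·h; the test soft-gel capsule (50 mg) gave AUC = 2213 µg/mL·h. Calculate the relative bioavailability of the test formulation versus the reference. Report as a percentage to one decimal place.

F_rel = (AUC_test/D_test) / (AUC_ref/D_ref)
      = (2213/50) / (1825/50)
      = 44.26 / 36.5 = 1.2126 = 121.26%

F_rel = 121.3%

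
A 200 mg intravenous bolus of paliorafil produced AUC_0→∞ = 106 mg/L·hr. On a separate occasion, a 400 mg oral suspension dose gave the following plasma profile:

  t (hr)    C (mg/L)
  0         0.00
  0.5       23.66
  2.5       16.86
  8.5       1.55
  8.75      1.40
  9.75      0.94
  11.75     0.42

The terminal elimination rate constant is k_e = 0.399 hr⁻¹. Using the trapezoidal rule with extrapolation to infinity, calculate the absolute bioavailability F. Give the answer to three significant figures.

Trapezoidal AUC_0→11.75 (oral suspension):
  [0→0.5]: (0.00+23.66)/2 × 0.5 = 5.915
  [0.5→2.5]: (23.66+16.86)/2 × 2 = 40.52
  [2.5→8.5]: (16.86+1.55)/2 × 6 = 55.23
  [8.5→8.75]: (1.55+1.40)/2 × 0.25 = 0.36875
  [8.75→9.75]: (1.40+0.94)/2 × 1 = 1.17
  [9.75→11.75]: (0.94+0.42)/2 × 2 = 1.36
  Sum = 104.56375 mg/L·hr
Tail: C_last/k_e = 0.42/0.399 = 1.053
AUC_0→∞ (oral suspension) = 104.56375 + 1.053 = 105.61675 mg/L·hr
F = (AUC_ev/D_ev)/(AUC_iv/D_iv) = (105.61675/400)/(106/200) = 0.264042/0.53 = 0.4982

F = 0.498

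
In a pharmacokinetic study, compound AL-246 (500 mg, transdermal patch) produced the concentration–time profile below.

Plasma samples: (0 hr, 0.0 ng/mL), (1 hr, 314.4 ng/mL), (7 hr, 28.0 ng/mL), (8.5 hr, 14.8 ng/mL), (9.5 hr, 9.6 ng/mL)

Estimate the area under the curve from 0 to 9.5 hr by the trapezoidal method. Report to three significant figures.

Trapezoidal AUC_0→9.5:
  [0→1]: (0.0+314.4)/2 × 1 = 157.2
  [1→7]: (314.4+28.0)/2 × 6 = 1027.2
  [7→8.5]: (28.0+14.8)/2 × 1.5 = 32.1
  [8.5→9.5]: (14.8+9.6)/2 × 1 = 12.2
  Sum = 1228.7 ng/mL·hr

AUC = 1230 ng/mL·hr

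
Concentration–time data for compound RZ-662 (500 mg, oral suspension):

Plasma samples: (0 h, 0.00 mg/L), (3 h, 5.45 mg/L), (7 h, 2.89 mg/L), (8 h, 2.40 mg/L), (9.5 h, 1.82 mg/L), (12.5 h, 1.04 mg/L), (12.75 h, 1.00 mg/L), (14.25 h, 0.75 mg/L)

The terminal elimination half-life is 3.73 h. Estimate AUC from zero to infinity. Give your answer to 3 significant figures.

Trapezoidal AUC_0→14.25:
  [0→3]: (0.00+5.45)/2 × 3 = 8.175
  [3→7]: (5.45+2.89)/2 × 4 = 16.68
  [7→8]: (2.89+2.40)/2 × 1 = 2.645
  [8→9.5]: (2.40+1.82)/2 × 1.5 = 3.165
  [9.5→12.5]: (1.82+1.04)/2 × 3 = 4.29
  [12.5→12.75]: (1.04+1.00)/2 × 0.25 = 0.255
  [12.75→14.25]: (1.00+0.75)/2 × 1.5 = 1.3125
  Sum = 36.5225 mg/L·h
k_e = ln2 / t½ = 0.693147 / 3.73 = 0.1858 h^-1
Extrapolated tail: C_last / k_e = 0.75 / 0.1858 = 4.037
AUC_0→∞ = 36.5225 + 4.037 = 40.5595 mg/L·h

AUC = 40.6 mg/L·h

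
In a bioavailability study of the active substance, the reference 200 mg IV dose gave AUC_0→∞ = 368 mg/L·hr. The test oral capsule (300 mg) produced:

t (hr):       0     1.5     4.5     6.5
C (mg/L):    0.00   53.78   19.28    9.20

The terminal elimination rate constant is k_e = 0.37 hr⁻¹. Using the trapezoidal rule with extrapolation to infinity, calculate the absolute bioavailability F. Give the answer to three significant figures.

F = 0.368

Trapezoidal AUC_0→6.5 (oral capsule):
  [0→1.5]: (0.00+53.78)/2 × 1.5 = 40.335
  [1.5→4.5]: (53.78+19.28)/2 × 3 = 109.59
  [4.5→6.5]: (19.28+9.20)/2 × 2 = 28.48
  Sum = 178.405 mg/L·hr
Tail: C_last/k_e = 9.20/0.37 = 24.865
AUC_0→∞ (oral capsule) = 178.405 + 24.865 = 203.27 mg/L·hr
F = (AUC_ev/D_ev)/(AUC_iv/D_iv) = (203.27/300)/(368/200) = 0.677567/1.84 = 0.3682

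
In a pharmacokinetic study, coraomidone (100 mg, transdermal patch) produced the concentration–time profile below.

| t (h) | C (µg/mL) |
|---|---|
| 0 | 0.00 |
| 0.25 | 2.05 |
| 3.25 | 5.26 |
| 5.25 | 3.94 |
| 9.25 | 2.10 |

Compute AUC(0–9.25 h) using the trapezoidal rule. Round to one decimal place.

Trapezoidal AUC_0→9.25:
  [0→0.25]: (0.00+2.05)/2 × 0.25 = 0.25625
  [0.25→3.25]: (2.05+5.26)/2 × 3 = 10.965
  [3.25→5.25]: (5.26+3.94)/2 × 2 = 9.2
  [5.25→9.25]: (3.94+2.10)/2 × 4 = 12.08
  Sum = 32.50125 µg/mL·h

AUC = 32.5 µg/mL·h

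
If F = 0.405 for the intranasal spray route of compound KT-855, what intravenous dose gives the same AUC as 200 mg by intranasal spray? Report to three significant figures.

D_iv = 81.0 mg

Systemic exposure from an extravascular dose = F × D_ev, so the equivalent IV dose is F × D_ev.
D_iv = F × D_ev = 0.405 × 200 = 81 mg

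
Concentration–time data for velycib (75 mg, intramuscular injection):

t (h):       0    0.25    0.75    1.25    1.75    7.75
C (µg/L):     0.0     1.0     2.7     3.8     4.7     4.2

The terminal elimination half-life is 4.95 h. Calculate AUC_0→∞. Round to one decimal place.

Trapezoidal AUC_0→7.75:
  [0→0.25]: (0.0+1.0)/2 × 0.25 = 0.125
  [0.25→0.75]: (1.0+2.7)/2 × 0.5 = 0.925
  [0.75→1.25]: (2.7+3.8)/2 × 0.5 = 1.625
  [1.25→1.75]: (3.8+4.7)/2 × 0.5 = 2.125
  [1.75→7.75]: (4.7+4.2)/2 × 6 = 26.7
  Sum = 31.5 µg/L·h
k_e = ln2 / t½ = 0.693147 / 4.95 = 0.1400 h^-1
Extrapolated tail: C_last / k_e = 4.2 / 0.14 = 30.000
AUC_0→∞ = 31.5 + 30.000 = 61.5 µg/L·h

AUC = 61.5 µg/L·h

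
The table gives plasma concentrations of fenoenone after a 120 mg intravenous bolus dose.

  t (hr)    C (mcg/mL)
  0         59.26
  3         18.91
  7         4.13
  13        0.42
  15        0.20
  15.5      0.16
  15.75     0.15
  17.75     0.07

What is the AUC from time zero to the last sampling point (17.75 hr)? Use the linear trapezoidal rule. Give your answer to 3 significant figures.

AUC = 178 mcg/mL·hr

Trapezoidal AUC_0→17.75:
  [0→3]: (59.26+18.91)/2 × 3 = 117.255
  [3→7]: (18.91+4.13)/2 × 4 = 46.08
  [7→13]: (4.13+0.42)/2 × 6 = 13.65
  [13→15]: (0.42+0.20)/2 × 2 = 0.62
  [15→15.5]: (0.20+0.16)/2 × 0.5 = 0.09
  [15.5→15.75]: (0.16+0.15)/2 × 0.25 = 0.03875
  [15.75→17.75]: (0.15+0.07)/2 × 2 = 0.22
  Sum = 177.95375 mcg/mL·hr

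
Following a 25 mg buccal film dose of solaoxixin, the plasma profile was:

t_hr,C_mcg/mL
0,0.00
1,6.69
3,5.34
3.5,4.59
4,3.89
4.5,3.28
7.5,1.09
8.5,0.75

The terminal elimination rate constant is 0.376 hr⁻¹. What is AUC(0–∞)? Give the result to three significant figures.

Trapezoidal AUC_0→8.5:
  [0→1]: (0.00+6.69)/2 × 1 = 3.345
  [1→3]: (6.69+5.34)/2 × 2 = 12.03
  [3→3.5]: (5.34+4.59)/2 × 0.5 = 2.4825
  [3.5→4]: (4.59+3.89)/2 × 0.5 = 2.12
  [4→4.5]: (3.89+3.28)/2 × 0.5 = 1.7925
  [4.5→7.5]: (3.28+1.09)/2 × 3 = 6.555
  [7.5→8.5]: (1.09+0.75)/2 × 1 = 0.92
  Sum = 29.245 mcg/mL·hr
Extrapolated tail: C_last / k_e = 0.75 / 0.376 = 1.995
AUC_0→∞ = 29.245 + 1.995 = 31.24 mcg/mL·hr

AUC = 31.2 mcg/mL·hr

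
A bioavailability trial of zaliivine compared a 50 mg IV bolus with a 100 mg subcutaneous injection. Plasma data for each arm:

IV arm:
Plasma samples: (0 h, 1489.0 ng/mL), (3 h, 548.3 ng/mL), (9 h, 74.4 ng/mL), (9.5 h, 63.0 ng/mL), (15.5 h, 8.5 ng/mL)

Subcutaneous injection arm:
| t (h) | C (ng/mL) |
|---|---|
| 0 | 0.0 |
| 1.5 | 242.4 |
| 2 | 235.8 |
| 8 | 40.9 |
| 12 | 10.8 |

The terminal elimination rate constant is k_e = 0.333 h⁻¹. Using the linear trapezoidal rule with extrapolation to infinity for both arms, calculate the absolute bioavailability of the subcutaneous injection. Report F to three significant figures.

F = 0.122

Trapezoidal AUC_0→15.5 (IV):
  [0→3]: (1489.0+548.3)/2 × 3 = 3055.95
  [3→9]: (548.3+74.4)/2 × 6 = 1868.1
  [9→9.5]: (74.4+63.0)/2 × 0.5 = 34.35
  [9.5→15.5]: (63.0+8.5)/2 × 6 = 214.5
  Sum = 5172.9 ng/mL·h
IV tail: 8.5/0.333 = 25.526; AUC_iv,0→∞ = 5172.9 + 25.526 = 5198.426 ng/mL·h
Trapezoidal AUC_0→12 (subcutaneous injection):
  [0→1.5]: (0.0+242.4)/2 × 1.5 = 181.8
  [1.5→2]: (242.4+235.8)/2 × 0.5 = 119.55
  [2→8]: (235.8+40.9)/2 × 6 = 830.1
  [8→12]: (40.9+10.8)/2 × 4 = 103.4
  Sum = 1234.85 ng/mL·h
subcutaneous injection tail: 10.8/0.333 = 32.432; AUC_ev,0→∞ = 1234.85 + 32.432 = 1267.282 ng/mL·h
F = (AUC_ev/D_ev)/(AUC_iv/D_iv) = (1267.282/100)/(5198.426/50) = 12.67282/103.96852 = 0.1219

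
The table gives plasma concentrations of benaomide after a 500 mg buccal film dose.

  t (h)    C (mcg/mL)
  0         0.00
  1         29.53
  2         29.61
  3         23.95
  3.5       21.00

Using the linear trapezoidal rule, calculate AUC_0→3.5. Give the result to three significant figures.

AUC = 82.4 mcg/mL·h

Trapezoidal AUC_0→3.5:
  [0→1]: (0.00+29.53)/2 × 1 = 14.765
  [1→2]: (29.53+29.61)/2 × 1 = 29.57
  [2→3]: (29.61+23.95)/2 × 1 = 26.78
  [3→3.5]: (23.95+21.00)/2 × 0.5 = 11.2375
  Sum = 82.3525 mcg/mL·h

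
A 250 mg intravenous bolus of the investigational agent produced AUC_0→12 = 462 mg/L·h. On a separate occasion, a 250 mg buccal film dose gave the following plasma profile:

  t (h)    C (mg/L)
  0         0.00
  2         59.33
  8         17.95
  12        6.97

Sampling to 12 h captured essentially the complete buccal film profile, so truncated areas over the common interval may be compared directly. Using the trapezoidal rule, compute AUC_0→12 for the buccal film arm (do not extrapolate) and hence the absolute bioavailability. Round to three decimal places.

F = 0.738

Trapezoidal AUC_0→12 (buccal film):
  [0→2]: (0.00+59.33)/2 × 2 = 59.33
  [2→8]: (59.33+17.95)/2 × 6 = 231.84
  [8→12]: (17.95+6.97)/2 × 4 = 49.84
  Sum = 341.01 mg/L·h
F = (AUC_ev/D_ev)/(AUC_iv/D_iv) = (341.01/250)/(462/250) = 1.36404/1.848 = 0.7381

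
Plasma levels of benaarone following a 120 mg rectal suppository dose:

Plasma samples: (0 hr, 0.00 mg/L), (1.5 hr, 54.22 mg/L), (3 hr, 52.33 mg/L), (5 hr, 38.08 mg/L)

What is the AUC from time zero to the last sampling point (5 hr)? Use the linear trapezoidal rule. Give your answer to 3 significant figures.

AUC = 211 mg/L·hr

Trapezoidal AUC_0→5:
  [0→1.5]: (0.00+54.22)/2 × 1.5 = 40.665
  [1.5→3]: (54.22+52.33)/2 × 1.5 = 79.9125
  [3→5]: (52.33+38.08)/2 × 2 = 90.41
  Sum = 210.9875 mg/L·hr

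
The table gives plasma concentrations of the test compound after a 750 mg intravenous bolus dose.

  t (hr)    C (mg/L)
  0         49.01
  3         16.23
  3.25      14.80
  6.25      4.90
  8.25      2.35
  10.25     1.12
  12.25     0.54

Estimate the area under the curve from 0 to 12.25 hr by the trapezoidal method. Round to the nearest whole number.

AUC = 144 mg/L·hr

Trapezoidal AUC_0→12.25:
  [0→3]: (49.01+16.23)/2 × 3 = 97.86
  [3→3.25]: (16.23+14.80)/2 × 0.25 = 3.87875
  [3.25→6.25]: (14.80+4.90)/2 × 3 = 29.55
  [6.25→8.25]: (4.90+2.35)/2 × 2 = 7.25
  [8.25→10.25]: (2.35+1.12)/2 × 2 = 3.47
  [10.25→12.25]: (1.12+0.54)/2 × 2 = 1.66
  Sum = 143.66875 mg/L·hr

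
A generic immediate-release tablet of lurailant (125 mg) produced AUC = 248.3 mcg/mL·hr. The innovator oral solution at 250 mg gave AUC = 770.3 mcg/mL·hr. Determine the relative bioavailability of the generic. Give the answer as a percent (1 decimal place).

F_rel = 64.5%

F_rel = (AUC_test/D_test) / (AUC_ref/D_ref)
      = (248.3/125) / (770.3/250)
      = 1.9864 / 3.0812 = 0.6447 = 64.47%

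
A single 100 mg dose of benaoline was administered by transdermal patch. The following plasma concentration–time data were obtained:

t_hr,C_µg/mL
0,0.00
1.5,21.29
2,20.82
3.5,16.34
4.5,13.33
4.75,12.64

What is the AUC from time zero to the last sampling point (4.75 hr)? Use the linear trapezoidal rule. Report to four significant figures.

AUC = 72.45 µg/mL·hr

Trapezoidal AUC_0→4.75:
  [0→1.5]: (0.00+21.29)/2 × 1.5 = 15.9675
  [1.5→2]: (21.29+20.82)/2 × 0.5 = 10.5275
  [2→3.5]: (20.82+16.34)/2 × 1.5 = 27.87
  [3.5→4.5]: (16.34+13.33)/2 × 1 = 14.835
  [4.5→4.75]: (13.33+12.64)/2 × 0.25 = 3.24625
  Sum = 72.44625 µg/mL·hr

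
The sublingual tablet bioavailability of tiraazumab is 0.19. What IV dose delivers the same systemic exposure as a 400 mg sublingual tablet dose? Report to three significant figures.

Systemic exposure from an extravascular dose = F × D_ev, so the equivalent IV dose is F × D_ev.
D_iv = F × D_ev = 0.19 × 400 = 76 mg

D_iv = 76.0 mg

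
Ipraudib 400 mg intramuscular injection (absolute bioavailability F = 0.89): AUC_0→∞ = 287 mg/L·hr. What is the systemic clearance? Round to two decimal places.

CL = 1.24 L/hr

CL = F × Dose / AUC_0→∞
   = 0.89 × 400 / 287 = 1.24042 L/hr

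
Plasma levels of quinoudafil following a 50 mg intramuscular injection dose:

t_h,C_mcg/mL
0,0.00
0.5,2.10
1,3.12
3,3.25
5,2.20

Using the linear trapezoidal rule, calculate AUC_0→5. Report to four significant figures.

Trapezoidal AUC_0→5:
  [0→0.5]: (0.00+2.10)/2 × 0.5 = 0.525
  [0.5→1]: (2.10+3.12)/2 × 0.5 = 1.305
  [1→3]: (3.12+3.25)/2 × 2 = 6.37
  [3→5]: (3.25+2.20)/2 × 2 = 5.45
  Sum = 13.65 mcg/mL·h

AUC = 13.65 mcg/mL·h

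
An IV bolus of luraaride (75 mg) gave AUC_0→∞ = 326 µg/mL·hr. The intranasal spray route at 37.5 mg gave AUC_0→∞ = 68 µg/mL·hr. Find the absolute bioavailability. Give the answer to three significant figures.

F = 0.417

F = (AUC_ev / D_ev) / (AUC_iv / D_iv)
  = (68/37.5) / (326/75)
  = 1.81333 / 4.34667 = 0.4172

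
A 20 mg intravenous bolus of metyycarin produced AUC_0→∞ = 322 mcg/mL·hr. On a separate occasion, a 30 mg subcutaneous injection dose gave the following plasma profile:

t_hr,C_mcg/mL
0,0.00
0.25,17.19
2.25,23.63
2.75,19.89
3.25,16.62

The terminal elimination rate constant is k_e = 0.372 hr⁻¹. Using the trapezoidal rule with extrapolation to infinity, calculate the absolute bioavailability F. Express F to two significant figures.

Trapezoidal AUC_0→3.25 (subcutaneous injection):
  [0→0.25]: (0.00+17.19)/2 × 0.25 = 2.14875
  [0.25→2.25]: (17.19+23.63)/2 × 2 = 40.82
  [2.25→2.75]: (23.63+19.89)/2 × 0.5 = 10.88
  [2.75→3.25]: (19.89+16.62)/2 × 0.5 = 9.1275
  Sum = 62.97625 mcg/mL·hr
Tail: C_last/k_e = 16.62/0.372 = 44.677
AUC_0→∞ (subcutaneous injection) = 62.97625 + 44.677 = 107.65325 mcg/mL·hr
F = (AUC_ev/D_ev)/(AUC_iv/D_iv) = (107.65325/30)/(322/20) = 3.58844/16.1 = 0.2229

F = 0.22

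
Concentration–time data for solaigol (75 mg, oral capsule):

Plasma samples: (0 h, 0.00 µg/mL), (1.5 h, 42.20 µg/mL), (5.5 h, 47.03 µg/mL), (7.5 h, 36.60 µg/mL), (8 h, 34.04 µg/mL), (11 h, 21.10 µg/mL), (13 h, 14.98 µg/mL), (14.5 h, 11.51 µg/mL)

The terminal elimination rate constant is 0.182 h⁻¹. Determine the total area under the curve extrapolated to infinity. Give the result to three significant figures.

Trapezoidal AUC_0→14.5:
  [0→1.5]: (0.00+42.20)/2 × 1.5 = 31.65
  [1.5→5.5]: (42.20+47.03)/2 × 4 = 178.46
  [5.5→7.5]: (47.03+36.60)/2 × 2 = 83.63
  [7.5→8]: (36.60+34.04)/2 × 0.5 = 17.66
  [8→11]: (34.04+21.10)/2 × 3 = 82.71
  [11→13]: (21.10+14.98)/2 × 2 = 36.08
  [13→14.5]: (14.98+11.51)/2 × 1.5 = 19.8675
  Sum = 450.0575 µg/mL·h
Extrapolated tail: C_last / k_e = 11.51 / 0.182 = 63.242
AUC_0→∞ = 450.0575 + 63.242 = 513.2995 µg/mL·h

AUC = 513 µg/mL·h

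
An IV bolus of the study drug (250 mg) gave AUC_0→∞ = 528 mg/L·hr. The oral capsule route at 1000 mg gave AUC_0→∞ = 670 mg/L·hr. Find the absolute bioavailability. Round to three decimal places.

F = 0.317

F = (AUC_ev / D_ev) / (AUC_iv / D_iv)
  = (670/1000) / (528/250)
  = 0.67 / 2.112 = 0.3172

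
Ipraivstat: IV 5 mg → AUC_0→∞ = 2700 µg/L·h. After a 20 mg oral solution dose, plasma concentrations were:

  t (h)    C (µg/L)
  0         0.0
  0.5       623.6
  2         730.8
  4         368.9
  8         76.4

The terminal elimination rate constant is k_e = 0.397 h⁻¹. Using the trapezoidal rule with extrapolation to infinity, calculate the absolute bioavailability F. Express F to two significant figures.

F = 0.31

Trapezoidal AUC_0→8 (oral solution):
  [0→0.5]: (0.0+623.6)/2 × 0.5 = 155.9
  [0.5→2]: (623.6+730.8)/2 × 1.5 = 1015.8
  [2→4]: (730.8+368.9)/2 × 2 = 1099.7
  [4→8]: (368.9+76.4)/2 × 4 = 890.6
  Sum = 3162.0 µg/L·h
Tail: C_last/k_e = 76.4/0.397 = 192.443
AUC_0→∞ (oral solution) = 3162.0 + 192.443 = 3354.443 µg/L·h
F = (AUC_ev/D_ev)/(AUC_iv/D_iv) = (3354.443/20)/(2700/5) = 167.72215/540 = 0.3106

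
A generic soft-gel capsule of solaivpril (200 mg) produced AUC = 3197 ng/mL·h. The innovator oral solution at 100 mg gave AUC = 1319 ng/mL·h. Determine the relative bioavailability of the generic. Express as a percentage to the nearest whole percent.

F_rel = (AUC_test/D_test) / (AUC_ref/D_ref)
      = (3197/200) / (1319/100)
      = 15.985 / 13.19 = 1.2119 = 121.19%

F_rel = 121%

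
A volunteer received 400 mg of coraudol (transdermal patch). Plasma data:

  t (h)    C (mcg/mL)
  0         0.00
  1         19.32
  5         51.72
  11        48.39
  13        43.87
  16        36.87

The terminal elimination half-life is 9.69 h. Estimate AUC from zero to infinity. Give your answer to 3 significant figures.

AUC = 1180 mcg/mL·h

Trapezoidal AUC_0→16:
  [0→1]: (0.00+19.32)/2 × 1 = 9.66
  [1→5]: (19.32+51.72)/2 × 4 = 142.08
  [5→11]: (51.72+48.39)/2 × 6 = 300.33
  [11→13]: (48.39+43.87)/2 × 2 = 92.26
  [13→16]: (43.87+36.87)/2 × 3 = 121.11
  Sum = 665.44 mcg/mL·h
k_e = ln2 / t½ = 0.693147 / 9.69 = 0.0715 h^-1
Extrapolated tail: C_last / k_e = 36.87 / 0.0715 = 515.664
AUC_0→∞ = 665.44 + 515.664 = 1181.104 mcg/mL·h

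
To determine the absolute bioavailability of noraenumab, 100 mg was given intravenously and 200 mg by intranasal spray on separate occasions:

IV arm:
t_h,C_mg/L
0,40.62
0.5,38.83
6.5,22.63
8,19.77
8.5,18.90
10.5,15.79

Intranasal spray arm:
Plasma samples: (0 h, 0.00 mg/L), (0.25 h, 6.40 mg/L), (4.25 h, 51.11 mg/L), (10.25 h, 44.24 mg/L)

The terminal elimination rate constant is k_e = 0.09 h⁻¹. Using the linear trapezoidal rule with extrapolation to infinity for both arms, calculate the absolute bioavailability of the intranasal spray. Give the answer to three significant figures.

Trapezoidal AUC_0→10.5 (IV):
  [0→0.5]: (40.62+38.83)/2 × 0.5 = 19.8625
  [0.5→6.5]: (38.83+22.63)/2 × 6 = 184.38
  [6.5→8]: (22.63+19.77)/2 × 1.5 = 31.8
  [8→8.5]: (19.77+18.90)/2 × 0.5 = 9.6675
  [8.5→10.5]: (18.90+15.79)/2 × 2 = 34.69
  Sum = 280.4 mg/L·h
IV tail: 15.79/0.09 = 175.444; AUC_iv,0→∞ = 280.4 + 175.444 = 455.844 mg/L·h
Trapezoidal AUC_0→10.25 (intranasal spray):
  [0→0.25]: (0.00+6.40)/2 × 0.25 = 0.8
  [0.25→4.25]: (6.40+51.11)/2 × 4 = 115.02
  [4.25→10.25]: (51.11+44.24)/2 × 6 = 286.05
  Sum = 401.87 mg/L·h
intranasal spray tail: 44.24/0.09 = 491.556; AUC_ev,0→∞ = 401.87 + 491.556 = 893.426 mg/L·h
F = (AUC_ev/D_ev)/(AUC_iv/D_iv) = (893.426/200)/(455.844/100) = 4.46713/4.55844 = 0.9800

F = 0.980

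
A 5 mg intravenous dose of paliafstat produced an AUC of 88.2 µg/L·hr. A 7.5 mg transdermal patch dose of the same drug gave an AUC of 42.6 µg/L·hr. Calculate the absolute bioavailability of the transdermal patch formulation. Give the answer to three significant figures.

F = 0.322

F = (AUC_ev / D_ev) / (AUC_iv / D_iv)
  = (42.6/7.5) / (88.2/5)
  = 5.68 / 17.64 = 0.3220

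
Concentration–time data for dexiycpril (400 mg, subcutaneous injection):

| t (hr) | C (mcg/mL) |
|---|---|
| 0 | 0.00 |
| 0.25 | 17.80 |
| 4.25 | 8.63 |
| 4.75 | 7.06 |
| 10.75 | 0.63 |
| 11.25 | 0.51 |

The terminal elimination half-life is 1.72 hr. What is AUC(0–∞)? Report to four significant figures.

AUC = 83.63 mcg/mL·hr

Trapezoidal AUC_0→11.25:
  [0→0.25]: (0.00+17.80)/2 × 0.25 = 2.225
  [0.25→4.25]: (17.80+8.63)/2 × 4 = 52.86
  [4.25→4.75]: (8.63+7.06)/2 × 0.5 = 3.9225
  [4.75→10.75]: (7.06+0.63)/2 × 6 = 23.07
  [10.75→11.25]: (0.63+0.51)/2 × 0.5 = 0.285
  Sum = 82.3625 mcg/mL·hr
k_e = ln2 / t½ = 0.693147 / 1.72 = 0.4030 hr^-1
Extrapolated tail: C_last / k_e = 0.51 / 0.403 = 1.266
AUC_0→∞ = 82.3625 + 1.266 = 83.6285 mcg/mL·hr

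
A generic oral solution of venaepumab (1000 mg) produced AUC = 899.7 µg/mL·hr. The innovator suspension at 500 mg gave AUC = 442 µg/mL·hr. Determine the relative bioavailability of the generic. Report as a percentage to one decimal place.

F_rel = 101.8%

F_rel = (AUC_test/D_test) / (AUC_ref/D_ref)
      = (899.7/1000) / (442/500)
      = 0.8997 / 0.884 = 1.0178 = 101.78%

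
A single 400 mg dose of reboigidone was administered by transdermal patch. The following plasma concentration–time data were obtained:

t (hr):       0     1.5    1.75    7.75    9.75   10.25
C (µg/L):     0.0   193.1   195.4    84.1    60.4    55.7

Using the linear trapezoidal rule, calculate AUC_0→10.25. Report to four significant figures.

AUC = 1205 µg/L·hr

Trapezoidal AUC_0→10.25:
  [0→1.5]: (0.0+193.1)/2 × 1.5 = 144.825
  [1.5→1.75]: (193.1+195.4)/2 × 0.25 = 48.5625
  [1.75→7.75]: (195.4+84.1)/2 × 6 = 838.5
  [7.75→9.75]: (84.1+60.4)/2 × 2 = 144.5
  [9.75→10.25]: (60.4+55.7)/2 × 0.5 = 29.025
  Sum = 1205.4125 µg/L·hr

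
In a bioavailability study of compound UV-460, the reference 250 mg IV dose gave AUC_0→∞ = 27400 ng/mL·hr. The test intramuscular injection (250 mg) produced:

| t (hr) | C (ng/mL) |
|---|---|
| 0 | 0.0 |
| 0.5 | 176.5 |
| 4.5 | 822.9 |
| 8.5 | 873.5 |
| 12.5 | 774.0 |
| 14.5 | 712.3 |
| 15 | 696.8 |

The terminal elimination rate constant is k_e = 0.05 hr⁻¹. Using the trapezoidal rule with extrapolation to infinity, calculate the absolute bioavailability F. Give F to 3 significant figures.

Trapezoidal AUC_0→15 (intramuscular injection):
  [0→0.5]: (0.0+176.5)/2 × 0.5 = 44.125
  [0.5→4.5]: (176.5+822.9)/2 × 4 = 1998.8
  [4.5→8.5]: (822.9+873.5)/2 × 4 = 3392.8
  [8.5→12.5]: (873.5+774.0)/2 × 4 = 3295.0
  [12.5→14.5]: (774.0+712.3)/2 × 2 = 1486.3
  [14.5→15]: (712.3+696.8)/2 × 0.5 = 352.275
  Sum = 10569.3 ng/mL·hr
Tail: C_last/k_e = 696.8/0.05 = 13936.000
AUC_0→∞ (intramuscular injection) = 10569.3 + 13936.000 = 24505.3 ng/mL·hr
F = (AUC_ev/D_ev)/(AUC_iv/D_iv) = (24505.3/250)/(27400/250) = 98.0212/109.6 = 0.8944

F = 0.894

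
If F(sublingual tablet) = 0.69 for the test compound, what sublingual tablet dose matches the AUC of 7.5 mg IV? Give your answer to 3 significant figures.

For equal systemic exposure: F × D_ev = D_iv
D_ev = D_iv / F = 7.5 / 0.69 = 10.8696 mg

D_sublingual = 10.9 mg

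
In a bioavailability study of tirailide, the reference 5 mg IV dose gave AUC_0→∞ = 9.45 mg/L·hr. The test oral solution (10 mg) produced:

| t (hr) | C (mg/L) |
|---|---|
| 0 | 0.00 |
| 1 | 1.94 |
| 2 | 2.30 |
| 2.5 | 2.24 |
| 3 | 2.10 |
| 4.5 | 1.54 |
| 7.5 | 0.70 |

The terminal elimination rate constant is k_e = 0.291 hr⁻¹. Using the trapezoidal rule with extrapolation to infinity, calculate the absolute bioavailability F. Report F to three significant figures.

F = 0.730

Trapezoidal AUC_0→7.5 (oral solution):
  [0→1]: (0.00+1.94)/2 × 1 = 0.97
  [1→2]: (1.94+2.30)/2 × 1 = 2.12
  [2→2.5]: (2.30+2.24)/2 × 0.5 = 1.135
  [2.5→3]: (2.24+2.10)/2 × 0.5 = 1.085
  [3→4.5]: (2.10+1.54)/2 × 1.5 = 2.73
  [4.5→7.5]: (1.54+0.70)/2 × 3 = 3.36
  Sum = 11.4 mg/L·hr
Tail: C_last/k_e = 0.70/0.291 = 2.405
AUC_0→∞ (oral solution) = 11.4 + 2.405 = 13.805 mg/L·hr
F = (AUC_ev/D_ev)/(AUC_iv/D_iv) = (13.805/10)/(9.45/5) = 1.3805/1.89 = 0.7304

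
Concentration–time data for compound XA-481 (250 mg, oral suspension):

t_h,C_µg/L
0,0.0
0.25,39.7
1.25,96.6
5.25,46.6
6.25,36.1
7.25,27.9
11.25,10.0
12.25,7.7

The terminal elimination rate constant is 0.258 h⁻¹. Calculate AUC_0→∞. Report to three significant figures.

AUC = 547 µg/L·h

Trapezoidal AUC_0→12.25:
  [0→0.25]: (0.0+39.7)/2 × 0.25 = 4.9625
  [0.25→1.25]: (39.7+96.6)/2 × 1 = 68.15
  [1.25→5.25]: (96.6+46.6)/2 × 4 = 286.4
  [5.25→6.25]: (46.6+36.1)/2 × 1 = 41.35
  [6.25→7.25]: (36.1+27.9)/2 × 1 = 32.0
  [7.25→11.25]: (27.9+10.0)/2 × 4 = 75.8
  [11.25→12.25]: (10.0+7.7)/2 × 1 = 8.85
  Sum = 517.5125 µg/L·h
Extrapolated tail: C_last / k_e = 7.7 / 0.258 = 29.845
AUC_0→∞ = 517.5125 + 29.845 = 547.3575 µg/L·h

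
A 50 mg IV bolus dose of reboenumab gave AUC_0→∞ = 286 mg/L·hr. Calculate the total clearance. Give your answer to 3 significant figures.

CL = Dose_iv / AUC_0→∞
   = 50 / 286 = 0.174825 L/hr

CL = 0.175 L/hr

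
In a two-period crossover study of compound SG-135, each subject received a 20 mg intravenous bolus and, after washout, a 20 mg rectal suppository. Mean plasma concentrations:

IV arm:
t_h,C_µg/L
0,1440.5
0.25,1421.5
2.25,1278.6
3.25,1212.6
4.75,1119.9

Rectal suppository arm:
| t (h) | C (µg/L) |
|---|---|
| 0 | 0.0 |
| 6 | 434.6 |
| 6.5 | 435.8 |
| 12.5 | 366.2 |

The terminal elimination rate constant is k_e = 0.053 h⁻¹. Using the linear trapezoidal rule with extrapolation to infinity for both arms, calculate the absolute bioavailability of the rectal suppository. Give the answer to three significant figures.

Trapezoidal AUC_0→4.75 (IV):
  [0→0.25]: (1440.5+1421.5)/2 × 0.25 = 357.75
  [0.25→2.25]: (1421.5+1278.6)/2 × 2 = 2700.1
  [2.25→3.25]: (1278.6+1212.6)/2 × 1 = 1245.6
  [3.25→4.75]: (1212.6+1119.9)/2 × 1.5 = 1749.375
  Sum = 6052.825 µg/L·h
IV tail: 1119.9/0.053 = 21130.189; AUC_iv,0→∞ = 6052.825 + 21130.189 = 27183.014 µg/L·h
Trapezoidal AUC_0→12.5 (rectal suppository):
  [0→6]: (0.0+434.6)/2 × 6 = 1303.8
  [6→6.5]: (434.6+435.8)/2 × 0.5 = 217.6
  [6.5→12.5]: (435.8+366.2)/2 × 6 = 2406.0
  Sum = 3927.4 µg/L·h
rectal suppository tail: 366.2/0.053 = 6909.434; AUC_ev,0→∞ = 3927.4 + 6909.434 = 10836.834 µg/L·h
F = (AUC_ev/D_ev)/(AUC_iv/D_iv) = (10836.834/20)/(27183.014/20) = 541.8417/1359.1507 = 0.3987

F = 0.399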